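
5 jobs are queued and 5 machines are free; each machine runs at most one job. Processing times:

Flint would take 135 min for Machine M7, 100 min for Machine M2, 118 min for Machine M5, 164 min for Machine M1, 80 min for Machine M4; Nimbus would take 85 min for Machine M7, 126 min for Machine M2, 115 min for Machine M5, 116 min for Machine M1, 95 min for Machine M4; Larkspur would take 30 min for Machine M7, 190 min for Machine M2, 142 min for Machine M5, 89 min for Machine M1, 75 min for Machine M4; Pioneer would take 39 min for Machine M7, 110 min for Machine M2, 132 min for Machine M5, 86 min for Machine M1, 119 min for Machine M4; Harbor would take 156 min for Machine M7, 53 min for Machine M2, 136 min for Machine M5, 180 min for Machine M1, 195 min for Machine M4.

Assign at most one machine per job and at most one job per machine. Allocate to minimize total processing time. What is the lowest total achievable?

Optimal: Flint→Machine M4 (80 min), Nimbus→Machine M5 (115 min), Larkspur→Machine M7 (30 min), Pioneer→Machine M1 (86 min), Harbor→Machine M2 (53 min) — total 80+115+30+86+53 = 364 min.
Row-greedy (each job in turn takes its cheapest remaining machine) gives 500 min, worse by 136.
Swapping Larkspur↔Flint (Larkspur→Machine M4 75 min, Flint→Machine M7 135 min) adds 100.

Minimum total: 364 min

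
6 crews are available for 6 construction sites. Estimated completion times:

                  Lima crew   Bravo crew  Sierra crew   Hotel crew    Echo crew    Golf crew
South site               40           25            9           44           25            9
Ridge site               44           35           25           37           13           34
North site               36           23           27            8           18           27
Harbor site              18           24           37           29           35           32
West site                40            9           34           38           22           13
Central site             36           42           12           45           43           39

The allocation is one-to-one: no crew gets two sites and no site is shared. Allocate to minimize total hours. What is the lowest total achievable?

Minimum total: 69 hours

Treat this as an assignment problem: match each crew to one site.
Optimal: Lima crew→Harbor site (18 hours), Bravo crew→West site (9 hours), Sierra crew→Central site (12 hours), Hotel crew→North site (8 hours), Echo crew→Ridge site (13 hours), Golf crew→South site (9 hours) — total 18+9+12+8+13+9 = 69 hours.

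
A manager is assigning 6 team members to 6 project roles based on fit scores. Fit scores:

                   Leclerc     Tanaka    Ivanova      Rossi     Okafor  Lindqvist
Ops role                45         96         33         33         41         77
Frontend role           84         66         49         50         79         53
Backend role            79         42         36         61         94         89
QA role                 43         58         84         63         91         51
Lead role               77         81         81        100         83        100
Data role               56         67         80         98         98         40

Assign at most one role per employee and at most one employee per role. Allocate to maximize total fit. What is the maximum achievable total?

Optimal: Leclerc→Frontend role (84 pts), Tanaka→Ops role (96 pts), Ivanova→QA role (84 pts), Rossi→Data role (98 pts), Okafor→Backend role (94 pts), Lindqvist→Lead role (100 pts) — total 84+96+84+98+94+100 = 556 pts.
Column-greedy (each role in turn goes to its best remaining employee) gives 498 pts, worse by 58.
Swapping Okafor↔Rossi (Okafor→Data role 98 pts, Rossi→Backend role 61 pts) loses 33.

Maximum total: 556 pts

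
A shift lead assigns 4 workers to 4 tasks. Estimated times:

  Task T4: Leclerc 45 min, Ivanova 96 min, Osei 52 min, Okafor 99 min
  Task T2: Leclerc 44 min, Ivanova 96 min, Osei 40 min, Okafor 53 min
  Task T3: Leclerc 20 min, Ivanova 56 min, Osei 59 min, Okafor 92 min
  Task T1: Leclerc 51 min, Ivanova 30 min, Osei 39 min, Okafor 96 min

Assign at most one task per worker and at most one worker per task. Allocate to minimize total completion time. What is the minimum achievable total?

Min total: 155 min

Optimal: Leclerc→Task T3 (20 min), Ivanova→Task T1 (30 min), Osei→Task T4 (52 min), Okafor→Task T2 (53 min) — total 20+30+52+53 = 155 min.
Row-greedy (each worker in turn takes its cheapest remaining task) gives 189 min, worse by 34.
Swapping Leclerc↔Okafor (Leclerc→Task T2 44 min, Okafor→Task T3 92 min) adds 63.
Checked against all permutations: 155 min is optimal.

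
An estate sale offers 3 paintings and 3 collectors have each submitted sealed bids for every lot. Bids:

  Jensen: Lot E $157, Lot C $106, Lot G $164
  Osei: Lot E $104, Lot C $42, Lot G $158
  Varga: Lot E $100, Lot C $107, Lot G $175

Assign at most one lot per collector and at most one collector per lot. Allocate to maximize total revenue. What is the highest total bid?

Max total: $422

Treat this as an assignment problem: match each collector to one lot.
Optimal: Jensen→Lot E ($157), Osei→Lot G ($158), Varga→Lot C ($107) — total 157+158+107 = $422.
Max-entry greedy (repeatedly take the single best remaining cell) gives $374, worse by 48.
Next-best assignment: Jensen→Lot C, Osei→Lot E, Varga→Lot G = $385.
Checked against all permutations: $422 is optimal.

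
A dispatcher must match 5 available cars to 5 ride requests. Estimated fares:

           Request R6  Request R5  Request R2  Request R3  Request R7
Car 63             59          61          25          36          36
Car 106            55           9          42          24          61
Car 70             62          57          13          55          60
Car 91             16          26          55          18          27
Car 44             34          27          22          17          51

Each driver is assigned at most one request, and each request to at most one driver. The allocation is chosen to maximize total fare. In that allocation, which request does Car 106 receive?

Car 106 receives Request R6.

Optimal: Car 63→Request R5 ($61), Car 106→Request R6 ($55), Car 70→Request R3 ($55), Car 91→Request R2 ($55), Car 44→Request R7 ($51) — total 61+55+55+55+51 = $277.
Row-greedy (each driver in turn takes its best remaining request) gives $256, worse by 21.
Next-best assignment: Car 63→Request R5, Car 106→Request R7, Car 70→Request R3, Car 91→Request R2, Car 44→Request R6 = $266.
Checked against all permutations: $277 is optimal.
Car 106's own top request is Request R7 ($61), but forcing Car 106→Request R7 and reassigning the rest optimally gives only $266 — worse by 11.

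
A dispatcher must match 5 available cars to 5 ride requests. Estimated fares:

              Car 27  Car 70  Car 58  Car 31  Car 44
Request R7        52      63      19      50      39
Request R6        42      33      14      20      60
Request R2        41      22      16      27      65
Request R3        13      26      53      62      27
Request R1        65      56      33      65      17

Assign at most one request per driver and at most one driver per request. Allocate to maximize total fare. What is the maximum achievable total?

Optimal: Car 27→Request R6 ($42), Car 70→Request R7 ($63), Car 58→Request R3 ($53), Car 31→Request R1 ($65), Car 44→Request R2 ($65) — total 42+63+53+65+65 = $288.
Row-greedy (each driver in turn takes its best remaining request) gives $268, worse by 20.
Next-best assignment: Car 27→Request R2, Car 70→Request R7, Car 58→Request R3, Car 31→Request R1, Car 44→Request R6 = $282.
No other one-to-one assignment exceeds $288.

Maximum total: $288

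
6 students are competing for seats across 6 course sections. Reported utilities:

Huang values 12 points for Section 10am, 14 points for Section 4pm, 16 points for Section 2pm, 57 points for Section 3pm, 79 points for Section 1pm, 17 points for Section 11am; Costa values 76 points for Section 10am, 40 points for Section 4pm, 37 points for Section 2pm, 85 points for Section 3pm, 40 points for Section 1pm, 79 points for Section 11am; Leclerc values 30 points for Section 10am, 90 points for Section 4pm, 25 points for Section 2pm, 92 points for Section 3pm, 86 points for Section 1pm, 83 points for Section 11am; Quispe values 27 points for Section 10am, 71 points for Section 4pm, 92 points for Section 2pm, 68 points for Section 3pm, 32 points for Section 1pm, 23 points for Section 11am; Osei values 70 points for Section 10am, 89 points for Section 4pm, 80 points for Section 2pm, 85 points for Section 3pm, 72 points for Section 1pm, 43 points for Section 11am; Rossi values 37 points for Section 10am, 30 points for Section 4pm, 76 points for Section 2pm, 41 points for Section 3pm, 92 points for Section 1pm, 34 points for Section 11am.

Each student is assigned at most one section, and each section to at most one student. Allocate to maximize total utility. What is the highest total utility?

Max total: 489 points

Optimal: Huang→Section 3pm (57 points), Costa→Section 10am (76 points), Leclerc→Section 11am (83 points), Quispe→Section 2pm (92 points), Osei→Section 4pm (89 points), Rossi→Section 1pm (92 points) — total 57+76+83+92+89+92 = 489 points.
Next-best assignment: Huang→Section 3pm, Costa→Section 11am, Leclerc→Section 4pm, Quispe→Section 2pm, Osei→Section 10am, Rossi→Section 1pm = 480 points.
Checked against all permutations: 489 points is optimal.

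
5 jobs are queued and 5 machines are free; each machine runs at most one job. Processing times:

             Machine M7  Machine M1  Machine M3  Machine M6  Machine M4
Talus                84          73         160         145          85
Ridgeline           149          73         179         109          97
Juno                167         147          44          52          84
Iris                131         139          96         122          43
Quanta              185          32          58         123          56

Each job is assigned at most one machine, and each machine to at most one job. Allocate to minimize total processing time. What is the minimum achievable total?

Min total: 310 min

Optimal: Talus→Machine M7 (84 min), Ridgeline→Machine M1 (73 min), Juno→Machine M6 (52 min), Iris→Machine M4 (43 min), Quanta→Machine M3 (58 min) — total 84+73+52+43+58 = 310 min.
Column-greedy (each machine in turn goes to its cheapest remaining job) gives 312 min, worse by 2.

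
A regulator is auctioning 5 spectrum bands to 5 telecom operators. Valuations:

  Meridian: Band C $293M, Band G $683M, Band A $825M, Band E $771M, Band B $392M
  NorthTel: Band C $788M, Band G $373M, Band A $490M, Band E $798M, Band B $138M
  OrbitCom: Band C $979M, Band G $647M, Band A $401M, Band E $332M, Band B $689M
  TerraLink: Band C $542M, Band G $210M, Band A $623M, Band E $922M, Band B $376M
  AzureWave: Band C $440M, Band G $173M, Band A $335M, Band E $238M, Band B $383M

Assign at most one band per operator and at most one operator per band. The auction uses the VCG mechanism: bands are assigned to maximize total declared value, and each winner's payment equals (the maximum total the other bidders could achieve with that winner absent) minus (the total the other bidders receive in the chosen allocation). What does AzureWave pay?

Efficient allocation: Meridian→Band A ($825M), NorthTel→Band C ($788M), OrbitCom→Band G ($647M), TerraLink→Band E ($922M), AzureWave→Band B ($383M); total welfare W = $3565M.
AzureWave receives Band B at value $383M, so the others get W − 383 = $3182M.
Without AzureWave: best allocation of the remaining 4 bidders over all 5 bands is Meridian→Band A ($825M), NorthTel→Band C ($788M), OrbitCom→Band B ($689M), TerraLink→Band E ($922M), total $3224M.
VCG payment = (others' best without AzureWave) − (others' welfare with AzureWave) = 3224 − 3182 = $42M.

AzureWave pays $42M.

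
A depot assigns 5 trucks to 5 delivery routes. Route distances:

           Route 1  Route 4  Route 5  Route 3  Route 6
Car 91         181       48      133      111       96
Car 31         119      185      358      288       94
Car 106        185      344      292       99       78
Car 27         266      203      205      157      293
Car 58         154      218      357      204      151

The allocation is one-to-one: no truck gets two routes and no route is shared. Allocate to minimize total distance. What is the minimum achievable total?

Minimum total: 600 km

This is a one-to-one assignment (minimum-cost bipartite matching).
Optimal: Car 91→Route 4 (48 km), Car 31→Route 6 (94 km), Car 106→Route 3 (99 km), Car 27→Route 5 (205 km), Car 58→Route 1 (154 km) — total 48+94+99+205+154 = 600 km.
Column-greedy (each route in turn goes to its cheapest remaining truck) gives 622 km, worse by 22.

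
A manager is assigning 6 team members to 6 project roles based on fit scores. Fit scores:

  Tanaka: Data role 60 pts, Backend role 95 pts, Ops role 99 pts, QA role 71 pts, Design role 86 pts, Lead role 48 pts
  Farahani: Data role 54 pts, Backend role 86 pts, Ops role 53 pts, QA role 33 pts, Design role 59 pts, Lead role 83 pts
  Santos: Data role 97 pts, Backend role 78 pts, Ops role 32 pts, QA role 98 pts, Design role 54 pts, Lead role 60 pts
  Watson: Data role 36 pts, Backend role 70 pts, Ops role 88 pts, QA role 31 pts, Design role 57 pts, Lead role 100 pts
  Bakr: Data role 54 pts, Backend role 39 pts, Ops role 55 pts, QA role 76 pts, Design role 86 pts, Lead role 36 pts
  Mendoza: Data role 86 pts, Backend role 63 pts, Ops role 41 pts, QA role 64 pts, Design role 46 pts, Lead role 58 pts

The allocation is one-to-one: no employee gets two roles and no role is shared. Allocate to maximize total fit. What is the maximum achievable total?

Optimal: Tanaka→Ops role (99 pts), Farahani→Backend role (86 pts), Santos→QA role (98 pts), Watson→Lead role (100 pts), Bakr→Design role (86 pts), Mendoza→Data role (86 pts) — total 99+86+98+100+86+86 = 555 pts.
Column-greedy (each role in turn goes to its best remaining employee) gives 473 pts, worse by 82.
Swapping Watson↔Santos (Watson→QA role 31 pts, Santos→Lead role 60 pts) loses 107.
No other one-to-one assignment exceeds 555 pts.

Maximum total: 555 pts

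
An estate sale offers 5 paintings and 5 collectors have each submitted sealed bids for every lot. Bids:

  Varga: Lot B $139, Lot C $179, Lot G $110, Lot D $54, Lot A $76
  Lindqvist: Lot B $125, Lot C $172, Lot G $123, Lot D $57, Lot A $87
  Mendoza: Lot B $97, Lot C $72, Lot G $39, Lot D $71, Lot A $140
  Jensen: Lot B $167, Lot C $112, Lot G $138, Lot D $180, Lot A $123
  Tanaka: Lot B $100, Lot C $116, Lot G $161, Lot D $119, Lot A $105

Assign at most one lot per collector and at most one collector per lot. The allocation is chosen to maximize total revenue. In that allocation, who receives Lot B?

Varga receives Lot B.

Optimal: Varga→Lot B ($139), Lindqvist→Lot C ($172), Mendoza→Lot A ($140), Jensen→Lot D ($180), Tanaka→Lot G ($161) — total 139+172+140+180+161 = $792.
Row-greedy (each collector in turn takes its best remaining lot) gives $785, worse by 7.
Next-best assignment: Varga→Lot C, Lindqvist→Lot B, Mendoza→Lot A, Jensen→Lot D, Tanaka→Lot G = $785.
Swapping Varga↔Lindqvist (Varga→Lot C $179, Lindqvist→Lot B $125) loses 7.
Varga's own top lot is Lot C ($179), but forcing Varga→Lot C and reassigning the rest optimally gives only $785 — worse by 7.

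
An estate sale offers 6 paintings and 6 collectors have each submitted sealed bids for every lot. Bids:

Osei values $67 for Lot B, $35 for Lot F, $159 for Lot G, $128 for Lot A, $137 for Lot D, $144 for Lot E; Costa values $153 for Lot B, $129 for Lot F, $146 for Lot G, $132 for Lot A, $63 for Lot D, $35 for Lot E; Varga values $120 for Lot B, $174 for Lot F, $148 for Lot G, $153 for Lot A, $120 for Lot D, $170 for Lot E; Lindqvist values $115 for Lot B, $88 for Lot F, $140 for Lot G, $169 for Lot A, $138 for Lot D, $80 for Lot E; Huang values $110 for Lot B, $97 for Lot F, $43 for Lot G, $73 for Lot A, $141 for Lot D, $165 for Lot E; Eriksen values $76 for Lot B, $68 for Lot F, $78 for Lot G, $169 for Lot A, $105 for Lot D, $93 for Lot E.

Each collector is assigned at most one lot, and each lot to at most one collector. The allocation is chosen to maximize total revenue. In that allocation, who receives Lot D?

Lindqvist receives Lot D.

This is the linear assignment problem.
Optimal: Osei→Lot G ($159), Costa→Lot B ($153), Varga→Lot F ($174), Lindqvist→Lot D ($138), Huang→Lot E ($165), Eriksen→Lot A ($169) — total 159+153+174+138+165+169 = $958.
Row-greedy (each collector in turn takes its best remaining lot) gives $925, worse by 33.
Next-best assignment: Osei→Lot D, Costa→Lot B, Varga→Lot F, Lindqvist→Lot G, Huang→Lot E, Eriksen→Lot A = $938.
Checked against all permutations: $958 is optimal.
Lindqvist's own top lot is Lot A ($169), but forcing Lindqvist→Lot A and reassigning the rest optimally gives only $925 — worse by 33.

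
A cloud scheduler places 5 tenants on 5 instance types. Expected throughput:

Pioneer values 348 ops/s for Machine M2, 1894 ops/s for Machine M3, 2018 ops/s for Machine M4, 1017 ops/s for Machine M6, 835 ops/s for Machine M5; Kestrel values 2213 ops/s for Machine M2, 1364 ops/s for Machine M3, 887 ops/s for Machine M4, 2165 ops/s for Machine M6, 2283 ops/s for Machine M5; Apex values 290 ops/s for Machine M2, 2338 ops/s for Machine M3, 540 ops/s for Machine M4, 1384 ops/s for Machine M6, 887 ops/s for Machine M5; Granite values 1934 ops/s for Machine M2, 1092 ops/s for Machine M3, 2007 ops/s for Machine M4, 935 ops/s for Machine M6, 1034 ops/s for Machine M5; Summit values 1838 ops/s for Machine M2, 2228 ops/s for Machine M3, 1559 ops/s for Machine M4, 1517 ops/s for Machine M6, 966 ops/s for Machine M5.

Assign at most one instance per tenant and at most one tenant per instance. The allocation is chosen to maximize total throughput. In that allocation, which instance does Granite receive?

Granite receives Machine M2.

This is the linear assignment problem.
Optimal: Pioneer→Machine M4 (2018 ops/s), Kestrel→Machine M5 (2283 ops/s), Apex→Machine M3 (2338 ops/s), Granite→Machine M2 (1934 ops/s), Summit→Machine M6 (1517 ops/s) — total 2018+2283+2338+1934+1517 = 10090 ops/s.
Column-greedy (each instance in turn goes to its best remaining tenant) gives 9120 ops/s, worse by 970.
Every other assignment is strictly worse.
Granite's own top instance is Machine M4 (2007 ops/s), but forcing Granite→Machine M4 and reassigning the rest optimally gives only 9483 ops/s — worse by 607.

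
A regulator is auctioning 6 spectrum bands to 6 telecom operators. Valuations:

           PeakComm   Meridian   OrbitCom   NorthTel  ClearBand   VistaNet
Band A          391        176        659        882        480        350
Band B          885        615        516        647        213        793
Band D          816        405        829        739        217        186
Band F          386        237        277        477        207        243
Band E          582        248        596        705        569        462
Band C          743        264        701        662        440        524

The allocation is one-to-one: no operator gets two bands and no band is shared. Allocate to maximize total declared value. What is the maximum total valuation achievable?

Optimal: PeakComm→Band C ($743M), Meridian→Band F ($237M), OrbitCom→Band D ($829M), NorthTel→Band A ($882M), ClearBand→Band E ($569M), VistaNet→Band B ($793M) — total 743+237+829+882+569+793 = $4053M.
Column-greedy (each band in turn goes to its best remaining operator) gives $3672M, worse by 381.
Next-best assignment: PeakComm→Band D, Meridian→Band F, OrbitCom→Band C, NorthTel→Band A, ClearBand→Band E, VistaNet→Band B = $3998M.
Swapping OrbitCom↔VistaNet (OrbitCom→Band B $516M, VistaNet→Band D $186M) loses 920.
Checked against all permutations: $4053M is optimal.

Max total: $4053M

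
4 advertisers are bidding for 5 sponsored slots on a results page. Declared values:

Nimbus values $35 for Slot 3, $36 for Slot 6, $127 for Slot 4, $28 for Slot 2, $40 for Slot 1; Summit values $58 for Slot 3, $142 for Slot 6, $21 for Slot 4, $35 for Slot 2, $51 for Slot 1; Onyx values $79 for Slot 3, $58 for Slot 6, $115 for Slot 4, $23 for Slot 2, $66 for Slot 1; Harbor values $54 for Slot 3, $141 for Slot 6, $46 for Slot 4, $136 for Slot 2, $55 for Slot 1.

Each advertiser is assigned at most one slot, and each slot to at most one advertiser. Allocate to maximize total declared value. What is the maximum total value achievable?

Max total: $484

Optimal: Nimbus→Slot 4 ($127), Summit→Slot 6 ($142), Onyx→Slot 3 ($79), Harbor→Slot 2 ($136) — total 127+142+79+136 = $484.
Next-best assignment: Nimbus→Slot 4, Summit→Slot 6, Onyx→Slot 1, Harbor→Slot 2 = $471.
No other one-to-one assignment exceeds $484.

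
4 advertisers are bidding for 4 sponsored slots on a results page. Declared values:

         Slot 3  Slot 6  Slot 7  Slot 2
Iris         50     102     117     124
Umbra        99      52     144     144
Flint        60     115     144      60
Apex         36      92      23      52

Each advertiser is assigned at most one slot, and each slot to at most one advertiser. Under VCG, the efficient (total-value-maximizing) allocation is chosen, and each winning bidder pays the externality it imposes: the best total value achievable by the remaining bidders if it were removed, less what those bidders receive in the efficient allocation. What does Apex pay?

Apex pays $23.

Efficient allocation: Iris→Slot 2 ($124), Umbra→Slot 3 ($99), Flint→Slot 7 ($144), Apex→Slot 6 ($92); total welfare W = $459.
Apex receives Slot 6 at value $92, so the others get W − 92 = $367.
Without Apex: best allocation of the remaining 3 bidders over all 4 slots is Iris→Slot 6 ($102), Umbra→Slot 2 ($144), Flint→Slot 7 ($144), total $390.
VCG payment = (others' best without Apex) − (others' welfare with Apex) = 390 − 367 = $23.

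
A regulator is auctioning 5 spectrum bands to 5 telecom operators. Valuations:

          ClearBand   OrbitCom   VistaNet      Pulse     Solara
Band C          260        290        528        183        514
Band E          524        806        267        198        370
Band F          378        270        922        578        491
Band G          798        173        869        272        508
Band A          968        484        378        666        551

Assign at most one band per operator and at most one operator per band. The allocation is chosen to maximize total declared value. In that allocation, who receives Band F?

Pulse receives Band F.

Optimal: ClearBand→Band A ($968M), OrbitCom→Band E ($806M), VistaNet→Band G ($869M), Pulse→Band F ($578M), Solara→Band C ($514M) — total 968+806+869+578+514 = $3735M.
Next-best assignment: ClearBand→Band G, OrbitCom→Band E, VistaNet→Band F, Pulse→Band A, Solara→Band C = $3706M.
Every other assignment is strictly worse.
Pulse's own top band is Band A ($666M), but forcing Pulse→Band A and reassigning the rest optimally gives only $3706M — worse by 29.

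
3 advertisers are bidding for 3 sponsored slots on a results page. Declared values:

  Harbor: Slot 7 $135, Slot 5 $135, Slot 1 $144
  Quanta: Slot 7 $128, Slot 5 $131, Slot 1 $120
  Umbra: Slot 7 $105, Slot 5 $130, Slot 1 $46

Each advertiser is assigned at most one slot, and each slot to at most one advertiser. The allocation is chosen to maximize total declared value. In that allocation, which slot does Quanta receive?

Quanta receives Slot 7.

This is the linear assignment problem.
Optimal: Harbor→Slot 1 ($144), Quanta→Slot 7 ($128), Umbra→Slot 5 ($130) — total 144+128+130 = $402.
Max-entry greedy (repeatedly take the single best remaining cell) gives $380, worse by 22.
Next-best assignment: Harbor→Slot 7, Quanta→Slot 1, Umbra→Slot 5 = $385.
Swapping Umbra↔Quanta (Umbra→Slot 7 $105, Quanta→Slot 5 $131) loses 22.
Every other assignment is strictly worse.
Quanta's own top slot is Slot 5 ($131), but forcing Quanta→Slot 5 and reassigning the rest optimally gives only $380 — worse by 22.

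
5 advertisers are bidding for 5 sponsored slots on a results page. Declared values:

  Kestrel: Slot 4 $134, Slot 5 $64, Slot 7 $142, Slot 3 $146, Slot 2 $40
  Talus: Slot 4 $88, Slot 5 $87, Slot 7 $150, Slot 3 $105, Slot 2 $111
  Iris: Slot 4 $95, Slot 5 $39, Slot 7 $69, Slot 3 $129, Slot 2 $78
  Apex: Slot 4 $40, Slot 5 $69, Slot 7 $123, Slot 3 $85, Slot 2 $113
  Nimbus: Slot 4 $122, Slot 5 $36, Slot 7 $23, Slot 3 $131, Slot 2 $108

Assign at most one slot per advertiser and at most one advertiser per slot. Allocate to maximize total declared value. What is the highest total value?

Treat this as an assignment problem: match each advertiser to one slot.
Optimal: Kestrel→Slot 7 ($142), Talus→Slot 5 ($87), Iris→Slot 3 ($129), Apex→Slot 2 ($113), Nimbus→Slot 4 ($122) — total 142+87+129+113+122 = $593.
Column-greedy (each slot in turn goes to its best remaining advertiser) gives $553, worse by 40.

Maximum total: $593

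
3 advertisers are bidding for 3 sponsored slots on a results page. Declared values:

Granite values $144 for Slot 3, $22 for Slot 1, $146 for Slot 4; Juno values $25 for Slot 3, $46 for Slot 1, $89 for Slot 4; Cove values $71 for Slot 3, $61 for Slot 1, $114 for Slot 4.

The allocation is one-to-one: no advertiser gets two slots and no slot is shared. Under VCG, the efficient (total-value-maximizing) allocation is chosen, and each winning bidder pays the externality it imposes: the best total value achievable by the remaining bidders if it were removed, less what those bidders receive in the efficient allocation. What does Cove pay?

Efficient allocation: Granite→Slot 3 ($144), Juno→Slot 1 ($46), Cove→Slot 4 ($114); total welfare W = $304.
Cove receives Slot 4 at value $114, so the others get W − 114 = $190.
Without Cove: best allocation of the remaining 2 bidders over all 3 slots is Granite→Slot 3 ($144), Juno→Slot 4 ($89), total $233.
VCG payment = (others' best without Cove) − (others' welfare with Cove) = 233 − 190 = $43.

Cove pays $43.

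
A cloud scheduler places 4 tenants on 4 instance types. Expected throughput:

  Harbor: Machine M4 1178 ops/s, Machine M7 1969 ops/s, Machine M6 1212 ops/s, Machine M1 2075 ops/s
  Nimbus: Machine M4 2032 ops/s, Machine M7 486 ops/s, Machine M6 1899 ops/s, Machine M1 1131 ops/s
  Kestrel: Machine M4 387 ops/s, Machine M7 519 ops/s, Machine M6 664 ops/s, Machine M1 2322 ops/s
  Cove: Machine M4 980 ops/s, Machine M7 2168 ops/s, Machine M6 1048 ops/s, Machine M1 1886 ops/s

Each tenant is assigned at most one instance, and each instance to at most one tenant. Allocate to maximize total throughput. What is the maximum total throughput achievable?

Optimal: Harbor→Machine M6 (1212 ops/s), Nimbus→Machine M4 (2032 ops/s), Kestrel→Machine M1 (2322 ops/s), Cove→Machine M7 (2168 ops/s) — total 1212+2032+2322+2168 = 7734 ops/s.
Row-greedy (each tenant in turn takes its best remaining instance) gives 6939 ops/s, worse by 795.
Next-best assignment: Harbor→Machine M4, Nimbus→Machine M6, Kestrel→Machine M1, Cove→Machine M7 = 7567 ops/s.
Swapping Nimbus↔Kestrel (Nimbus→Machine M1 1131 ops/s, Kestrel→Machine M4 387 ops/s) loses 2836.

Maximum total: 7734 ops/s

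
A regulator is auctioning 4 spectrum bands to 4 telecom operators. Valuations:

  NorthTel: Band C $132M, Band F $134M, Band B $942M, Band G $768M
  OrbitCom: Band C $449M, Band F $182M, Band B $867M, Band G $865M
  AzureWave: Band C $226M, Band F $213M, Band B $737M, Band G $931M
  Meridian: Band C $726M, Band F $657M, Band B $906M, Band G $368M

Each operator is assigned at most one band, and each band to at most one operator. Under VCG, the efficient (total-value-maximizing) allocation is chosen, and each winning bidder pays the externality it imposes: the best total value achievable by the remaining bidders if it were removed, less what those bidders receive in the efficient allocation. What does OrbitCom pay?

OrbitCom pays $69M.

Efficient allocation: NorthTel→Band B ($942M), OrbitCom→Band C ($449M), AzureWave→Band G ($931M), Meridian→Band F ($657M); total welfare W = $2979M.
OrbitCom receives Band C at value $449M, so the others get W − 449 = $2530M.
Without OrbitCom: best allocation of the remaining 3 bidders over all 4 bands is NorthTel→Band B ($942M), AzureWave→Band G ($931M), Meridian→Band C ($726M), total $2599M.
VCG payment = (others' best without OrbitCom) − (others' welfare with OrbitCom) = 2599 − 2530 = $69M.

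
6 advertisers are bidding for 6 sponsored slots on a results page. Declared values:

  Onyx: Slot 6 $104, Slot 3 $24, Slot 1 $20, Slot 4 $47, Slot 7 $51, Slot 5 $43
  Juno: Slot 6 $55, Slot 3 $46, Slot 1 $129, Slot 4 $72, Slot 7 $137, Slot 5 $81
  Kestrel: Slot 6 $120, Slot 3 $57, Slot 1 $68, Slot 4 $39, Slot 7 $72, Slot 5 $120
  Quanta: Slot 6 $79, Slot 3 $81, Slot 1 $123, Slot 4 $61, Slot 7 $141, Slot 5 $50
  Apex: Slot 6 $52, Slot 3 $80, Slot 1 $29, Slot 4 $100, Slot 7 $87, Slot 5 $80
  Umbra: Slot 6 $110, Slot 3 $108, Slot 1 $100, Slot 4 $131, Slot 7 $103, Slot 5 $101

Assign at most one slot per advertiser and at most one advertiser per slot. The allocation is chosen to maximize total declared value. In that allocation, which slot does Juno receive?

Juno receives Slot 1.

Optimal: Onyx→Slot 6 ($104), Juno→Slot 1 ($129), Kestrel→Slot 5 ($120), Quanta→Slot 7 ($141), Apex→Slot 3 ($80), Umbra→Slot 4 ($131) — total 104+129+120+141+80+131 = $705.
Max-entry greedy (repeatedly take the single best remaining cell) gives $644, worse by 61.
Next-best assignment: Onyx→Slot 6, Juno→Slot 1, Kestrel→Slot 5, Quanta→Slot 7, Apex→Slot 4, Umbra→Slot 3 = $702.
Checked against all permutations: $705 is optimal.
Juno's own top slot is Slot 7 ($137), but forcing Juno→Slot 7 and reassigning the rest optimally gives only $695 — worse by 10.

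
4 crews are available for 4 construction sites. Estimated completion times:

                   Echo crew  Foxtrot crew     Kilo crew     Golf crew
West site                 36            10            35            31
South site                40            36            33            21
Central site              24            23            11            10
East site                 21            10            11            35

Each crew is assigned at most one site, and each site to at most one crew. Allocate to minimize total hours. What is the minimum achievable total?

This is a one-to-one assignment (minimum-cost bipartite matching).
Optimal: Echo crew→East site (21 hours), Foxtrot crew→West site (10 hours), Kilo crew→Central site (11 hours), Golf crew→South site (21 hours) — total 21+10+11+21 = 63 hours.
Next-best assignment: Echo crew→Central site, Foxtrot crew→West site, Kilo crew→East site, Golf crew→South site = 66 hours.
Swapping Foxtrot crew↔Golf crew (Foxtrot crew→South site 36 hours, Golf crew→West site 31 hours) adds 36.

Min total: 63 hours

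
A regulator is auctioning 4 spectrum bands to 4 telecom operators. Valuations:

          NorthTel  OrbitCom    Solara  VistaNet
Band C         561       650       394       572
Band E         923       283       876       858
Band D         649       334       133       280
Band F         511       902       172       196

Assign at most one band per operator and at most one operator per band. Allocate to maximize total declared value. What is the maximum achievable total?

Max total: $2999M

Optimal: NorthTel→Band D ($649M), OrbitCom→Band F ($902M), Solara→Band E ($876M), VistaNet→Band C ($572M) — total 649+902+876+572 = $2999M.
Row-greedy (each operator in turn takes its best remaining band) gives $2499M, worse by 500.
Next-best assignment: NorthTel→Band D, OrbitCom→Band F, Solara→Band C, VistaNet→Band E = $2803M.
Swapping VistaNet↔Solara (VistaNet→Band E $858M, Solara→Band C $394M) loses 196.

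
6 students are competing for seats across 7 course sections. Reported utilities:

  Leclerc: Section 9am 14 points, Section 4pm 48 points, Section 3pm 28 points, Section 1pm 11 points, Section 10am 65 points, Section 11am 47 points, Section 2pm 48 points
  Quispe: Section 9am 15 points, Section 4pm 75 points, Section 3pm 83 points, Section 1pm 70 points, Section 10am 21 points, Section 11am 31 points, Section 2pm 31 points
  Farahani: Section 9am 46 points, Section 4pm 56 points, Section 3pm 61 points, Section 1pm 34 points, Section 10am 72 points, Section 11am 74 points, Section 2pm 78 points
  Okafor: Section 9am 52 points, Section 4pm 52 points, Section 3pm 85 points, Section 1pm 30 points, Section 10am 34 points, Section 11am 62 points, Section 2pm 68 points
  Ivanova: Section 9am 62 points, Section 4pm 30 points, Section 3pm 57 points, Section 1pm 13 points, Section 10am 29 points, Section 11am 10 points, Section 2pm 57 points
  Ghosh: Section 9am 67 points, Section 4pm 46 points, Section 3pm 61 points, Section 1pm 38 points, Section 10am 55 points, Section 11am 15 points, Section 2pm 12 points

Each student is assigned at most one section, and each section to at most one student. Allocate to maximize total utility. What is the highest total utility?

Max total: 423 points

This is a one-to-one assignment (maximum-weight bipartite matching).
Optimal: Leclerc→Section 10am (65 points), Quispe→Section 4pm (75 points), Farahani→Section 11am (74 points), Okafor→Section 3pm (85 points), Ivanova→Section 2pm (57 points), Ghosh→Section 9am (67 points) — total 65+75+74+85+57+67 = 423 points.
Column-greedy (each section in turn goes to its best remaining student) gives 336 points, worse by 87.
Swapping Ivanova↔Leclerc (Ivanova→Section 10am 29 points, Leclerc→Section 2pm 48 points) loses 45.
Checked against all permutations: 423 points is optimal.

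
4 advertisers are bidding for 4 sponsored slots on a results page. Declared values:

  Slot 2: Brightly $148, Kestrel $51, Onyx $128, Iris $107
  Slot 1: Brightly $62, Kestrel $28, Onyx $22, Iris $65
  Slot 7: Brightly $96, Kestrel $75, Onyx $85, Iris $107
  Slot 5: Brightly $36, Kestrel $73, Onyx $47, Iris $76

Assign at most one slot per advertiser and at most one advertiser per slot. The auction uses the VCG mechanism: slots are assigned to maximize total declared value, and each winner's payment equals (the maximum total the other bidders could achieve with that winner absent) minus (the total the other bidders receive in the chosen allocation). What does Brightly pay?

Brightly pays $85.

Efficient allocation: Brightly→Slot 2 ($148), Kestrel→Slot 5 ($73), Onyx→Slot 7 ($85), Iris→Slot 1 ($65); total welfare W = $371.
Brightly receives Slot 2 at value $148, so the others get W − 148 = $223.
Without Brightly: best allocation of the remaining 3 bidders over all 4 slots is Kestrel→Slot 5 ($73), Onyx→Slot 2 ($128), Iris→Slot 7 ($107), total $308.
VCG payment = (others' best without Brightly) − (others' welfare with Brightly) = 308 − 223 = $85.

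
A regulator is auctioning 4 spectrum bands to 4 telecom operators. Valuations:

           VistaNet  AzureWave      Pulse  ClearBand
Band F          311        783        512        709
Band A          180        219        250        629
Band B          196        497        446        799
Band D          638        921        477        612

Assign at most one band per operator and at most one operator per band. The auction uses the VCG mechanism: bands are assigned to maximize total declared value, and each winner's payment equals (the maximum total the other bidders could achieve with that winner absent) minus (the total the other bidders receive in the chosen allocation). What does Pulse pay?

Pulse pays $170M.

Efficient allocation: VistaNet→Band D ($638M), AzureWave→Band F ($783M), Pulse→Band B ($446M), ClearBand→Band A ($629M); total welfare W = $2496M.
Pulse receives Band B at value $446M, so the others get W − 446 = $2050M.
Without Pulse: best allocation of the remaining 3 bidders over all 4 bands is VistaNet→Band D ($638M), AzureWave→Band F ($783M), ClearBand→Band B ($799M), total $2220M.
VCG payment = (others' best without Pulse) − (others' welfare with Pulse) = 2220 − 2050 = $170M.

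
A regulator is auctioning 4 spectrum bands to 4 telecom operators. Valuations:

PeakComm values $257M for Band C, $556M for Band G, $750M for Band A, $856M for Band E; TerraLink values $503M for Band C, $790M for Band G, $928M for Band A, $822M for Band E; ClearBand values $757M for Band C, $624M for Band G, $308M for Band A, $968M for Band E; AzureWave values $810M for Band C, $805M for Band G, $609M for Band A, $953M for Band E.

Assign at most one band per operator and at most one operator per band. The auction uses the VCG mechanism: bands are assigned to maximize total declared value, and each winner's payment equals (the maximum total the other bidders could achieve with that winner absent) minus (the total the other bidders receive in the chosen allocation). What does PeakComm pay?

Efficient allocation: PeakComm→Band E ($856M), TerraLink→Band A ($928M), ClearBand→Band C ($757M), AzureWave→Band G ($805M); total welfare W = $3346M.
PeakComm receives Band E at value $856M, so the others get W − 856 = $2490M.
Without PeakComm: best allocation of the remaining 3 bidders over all 4 bands is TerraLink→Band A ($928M), ClearBand→Band E ($968M), AzureWave→Band C ($810M), total $2706M.
VCG payment = (others' best without PeakComm) − (others' welfare with PeakComm) = 2706 − 2490 = $216M.

PeakComm pays $216M.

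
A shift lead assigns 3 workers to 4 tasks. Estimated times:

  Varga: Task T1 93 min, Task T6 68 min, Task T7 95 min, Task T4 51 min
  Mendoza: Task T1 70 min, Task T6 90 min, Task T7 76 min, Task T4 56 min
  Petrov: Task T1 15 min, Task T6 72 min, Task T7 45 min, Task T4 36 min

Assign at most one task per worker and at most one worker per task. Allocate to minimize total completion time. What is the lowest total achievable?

Minimum total: 139 min

Optimal: Varga→Task T6 (68 min), Mendoza→Task T4 (56 min), Petrov→Task T1 (15 min) — total 68+56+15 = 139 min.
Row-greedy (each worker in turn takes its cheapest remaining task) gives 166 min, worse by 27.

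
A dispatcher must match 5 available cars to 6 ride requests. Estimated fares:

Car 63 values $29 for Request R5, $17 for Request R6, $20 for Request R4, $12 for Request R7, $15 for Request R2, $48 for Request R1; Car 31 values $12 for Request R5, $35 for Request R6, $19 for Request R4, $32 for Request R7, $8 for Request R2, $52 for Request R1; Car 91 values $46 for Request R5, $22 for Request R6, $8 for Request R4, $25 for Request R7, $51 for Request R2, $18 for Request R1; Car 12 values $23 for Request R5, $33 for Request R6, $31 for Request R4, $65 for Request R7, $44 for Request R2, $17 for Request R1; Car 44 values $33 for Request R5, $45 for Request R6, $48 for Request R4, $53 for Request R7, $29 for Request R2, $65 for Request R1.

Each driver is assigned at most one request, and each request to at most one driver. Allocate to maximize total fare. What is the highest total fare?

Maximum total: $247

Optimal: Car 63→Request R1 ($48), Car 31→Request R6 ($35), Car 91→Request R2 ($51), Car 12→Request R7 ($65), Car 44→Request R4 ($48) — total 48+35+51+65+48 = $247.
Column-greedy (each request in turn goes to its best remaining driver) gives $169, worse by 78.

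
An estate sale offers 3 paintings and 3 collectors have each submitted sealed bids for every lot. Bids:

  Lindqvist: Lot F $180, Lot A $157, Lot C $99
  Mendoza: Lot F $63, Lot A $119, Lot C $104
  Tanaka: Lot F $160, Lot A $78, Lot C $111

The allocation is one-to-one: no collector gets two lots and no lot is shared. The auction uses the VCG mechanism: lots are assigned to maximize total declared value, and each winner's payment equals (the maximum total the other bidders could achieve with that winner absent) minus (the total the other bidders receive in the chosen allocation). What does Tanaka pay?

Efficient allocation: Lindqvist→Lot A ($157), Mendoza→Lot C ($104), Tanaka→Lot F ($160); total welfare W = $421.
Tanaka receives Lot F at value $160, so the others get W − 160 = $261.
Without Tanaka: best allocation of the remaining 2 bidders over all 3 lots is Lindqvist→Lot F ($180), Mendoza→Lot A ($119), total $299.
VCG payment = (others' best without Tanaka) − (others' welfare with Tanaka) = 299 − 261 = $38.

Tanaka pays $38.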